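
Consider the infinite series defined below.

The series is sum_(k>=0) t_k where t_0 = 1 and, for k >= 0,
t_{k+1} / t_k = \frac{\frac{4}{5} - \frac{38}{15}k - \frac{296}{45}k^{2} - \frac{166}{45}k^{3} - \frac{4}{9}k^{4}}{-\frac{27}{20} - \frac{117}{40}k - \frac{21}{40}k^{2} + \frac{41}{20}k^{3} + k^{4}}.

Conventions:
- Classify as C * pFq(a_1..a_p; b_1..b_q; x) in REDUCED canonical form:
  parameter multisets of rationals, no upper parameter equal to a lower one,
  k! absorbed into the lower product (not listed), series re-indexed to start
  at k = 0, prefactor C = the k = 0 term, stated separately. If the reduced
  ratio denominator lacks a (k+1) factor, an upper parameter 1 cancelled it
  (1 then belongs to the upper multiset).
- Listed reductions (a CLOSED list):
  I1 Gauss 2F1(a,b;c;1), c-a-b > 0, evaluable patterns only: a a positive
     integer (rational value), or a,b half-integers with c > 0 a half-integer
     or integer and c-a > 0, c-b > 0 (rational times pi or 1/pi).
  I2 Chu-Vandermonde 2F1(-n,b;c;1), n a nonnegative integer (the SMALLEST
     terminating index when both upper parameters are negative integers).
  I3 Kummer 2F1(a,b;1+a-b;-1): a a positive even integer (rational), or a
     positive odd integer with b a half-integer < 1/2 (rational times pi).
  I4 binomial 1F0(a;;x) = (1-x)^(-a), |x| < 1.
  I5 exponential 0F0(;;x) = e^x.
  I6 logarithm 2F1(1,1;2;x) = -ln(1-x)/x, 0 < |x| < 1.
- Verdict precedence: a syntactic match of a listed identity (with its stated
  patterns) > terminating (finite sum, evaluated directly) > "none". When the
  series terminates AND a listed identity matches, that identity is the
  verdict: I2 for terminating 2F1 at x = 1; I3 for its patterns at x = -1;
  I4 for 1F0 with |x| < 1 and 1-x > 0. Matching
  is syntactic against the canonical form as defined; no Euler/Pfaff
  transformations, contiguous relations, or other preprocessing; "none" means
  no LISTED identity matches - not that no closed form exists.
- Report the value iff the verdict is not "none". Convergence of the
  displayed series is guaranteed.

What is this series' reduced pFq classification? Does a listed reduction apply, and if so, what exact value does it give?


The series (x = -\frac{4}{9}) is 3F2: upper {-\frac{1}{5}, 1, 6}, lower {-\frac{6}{5}, \frac{3}{4}}, prefactor 1. Verdict: none. A 3F2 with upper {-\frac{1}{5}, 1, 6} fits none of I1-I6 at x = -\frac{4}{9}; the sum runs forever.

First insight: t_0 being 1, cancel k + 3/2 from the displayed ratio first; then prefactor 1.
Term ratio: r(k) = -\frac{4}{9} * (k-\frac{1}{5}) (k+1) (k+6) / [(k-\frac{6}{5}) (k+\frac{3}{4}) (k+1)] - rational; roots negated = parameters, x = -\frac{4}{9}, C = 1.


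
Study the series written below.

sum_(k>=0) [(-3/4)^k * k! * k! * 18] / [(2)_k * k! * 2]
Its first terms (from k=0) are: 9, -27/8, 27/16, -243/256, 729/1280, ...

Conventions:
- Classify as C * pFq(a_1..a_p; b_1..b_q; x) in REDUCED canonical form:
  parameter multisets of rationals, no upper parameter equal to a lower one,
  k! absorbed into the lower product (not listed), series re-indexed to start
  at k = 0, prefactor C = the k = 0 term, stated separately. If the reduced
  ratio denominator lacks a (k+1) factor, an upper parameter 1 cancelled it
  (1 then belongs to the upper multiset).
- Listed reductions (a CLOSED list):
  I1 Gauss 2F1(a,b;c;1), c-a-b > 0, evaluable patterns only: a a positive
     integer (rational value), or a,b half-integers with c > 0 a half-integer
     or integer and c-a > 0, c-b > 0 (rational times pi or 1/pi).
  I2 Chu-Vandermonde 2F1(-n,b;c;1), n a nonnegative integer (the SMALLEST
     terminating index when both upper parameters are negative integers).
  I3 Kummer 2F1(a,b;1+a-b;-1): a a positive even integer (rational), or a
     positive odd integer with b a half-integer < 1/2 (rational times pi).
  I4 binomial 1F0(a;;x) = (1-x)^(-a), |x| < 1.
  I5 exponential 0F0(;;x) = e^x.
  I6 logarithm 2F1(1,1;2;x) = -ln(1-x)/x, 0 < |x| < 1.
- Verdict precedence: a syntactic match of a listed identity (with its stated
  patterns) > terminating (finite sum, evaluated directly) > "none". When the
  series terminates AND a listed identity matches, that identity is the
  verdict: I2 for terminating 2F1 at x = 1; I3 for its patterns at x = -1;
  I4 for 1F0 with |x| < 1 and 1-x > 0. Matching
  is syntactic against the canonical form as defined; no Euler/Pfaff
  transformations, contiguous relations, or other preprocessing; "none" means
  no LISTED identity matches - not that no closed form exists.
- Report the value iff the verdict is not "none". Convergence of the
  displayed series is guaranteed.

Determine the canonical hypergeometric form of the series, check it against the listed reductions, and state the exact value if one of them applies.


Prefactor 9, argument -3/4: 2F1 with upper {1, 1} over lower {2}. Verdict (x = -3/4): the logarithmic series (I6) applies (the logarithm: parameters (1,1;2), x = -3/4). Exact value: 12 * ln(7/4).

The tell: x = (-3/4) and the factorial ratio (C = 9) (k+a-1)!/(a-1)! is a rising factorial (a)_k.
Step ratio: r(k) = (-3/4) * (k+1) (k+1) / [(k+2) (k+1)] - rational; roots negated = parameters, x = (-3/4), C = 9.


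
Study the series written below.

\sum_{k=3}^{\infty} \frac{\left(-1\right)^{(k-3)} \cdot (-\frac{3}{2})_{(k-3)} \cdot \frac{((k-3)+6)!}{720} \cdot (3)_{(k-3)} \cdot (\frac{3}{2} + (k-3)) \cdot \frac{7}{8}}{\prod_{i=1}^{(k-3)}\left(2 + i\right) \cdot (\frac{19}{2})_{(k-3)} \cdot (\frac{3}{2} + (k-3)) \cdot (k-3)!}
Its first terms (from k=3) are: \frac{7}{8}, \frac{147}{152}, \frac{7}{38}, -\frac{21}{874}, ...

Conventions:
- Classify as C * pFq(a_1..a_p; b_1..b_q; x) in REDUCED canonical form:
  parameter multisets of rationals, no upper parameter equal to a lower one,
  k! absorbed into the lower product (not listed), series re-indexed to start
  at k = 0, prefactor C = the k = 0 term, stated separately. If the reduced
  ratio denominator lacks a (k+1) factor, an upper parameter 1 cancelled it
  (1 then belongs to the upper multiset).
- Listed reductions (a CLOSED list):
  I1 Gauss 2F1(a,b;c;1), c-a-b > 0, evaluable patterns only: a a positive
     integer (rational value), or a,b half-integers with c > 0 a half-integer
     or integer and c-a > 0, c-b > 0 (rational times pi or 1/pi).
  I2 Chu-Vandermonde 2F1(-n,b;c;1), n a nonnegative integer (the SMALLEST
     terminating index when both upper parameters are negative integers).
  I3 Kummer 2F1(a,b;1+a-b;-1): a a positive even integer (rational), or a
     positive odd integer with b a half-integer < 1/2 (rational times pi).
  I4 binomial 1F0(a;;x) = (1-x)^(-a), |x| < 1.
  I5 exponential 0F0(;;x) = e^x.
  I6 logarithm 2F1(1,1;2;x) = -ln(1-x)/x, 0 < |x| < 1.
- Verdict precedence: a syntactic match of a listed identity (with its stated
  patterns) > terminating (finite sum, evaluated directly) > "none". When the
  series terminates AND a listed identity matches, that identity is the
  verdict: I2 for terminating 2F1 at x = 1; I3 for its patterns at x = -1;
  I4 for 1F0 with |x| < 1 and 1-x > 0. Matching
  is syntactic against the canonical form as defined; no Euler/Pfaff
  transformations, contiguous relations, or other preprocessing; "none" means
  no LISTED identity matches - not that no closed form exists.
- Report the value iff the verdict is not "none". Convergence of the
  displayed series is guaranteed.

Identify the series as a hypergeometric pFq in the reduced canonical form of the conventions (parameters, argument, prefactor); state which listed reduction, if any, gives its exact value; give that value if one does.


First insight: x = -1 and the lower running product (C = 7/8, x = -1) is a rising factorial.
Step ratio: r(k) = -1 * (k-\frac{3}{2}) (k+7) / [(k+\frac{19}{2}) (k+1)] ; factor over Q: parameters, x = -1, and C = \frac{7}{8}.

Reduced: x = -1, 2F1, upper = {-\frac{3}{2}, 7}, lower = {\frac{19}{2}}, C = \frac{7}{8}. Verdict: Kummer (I3) applies (x = -1; c = \frac{19}{2} equals 1+a-b for upper {-\frac{3}{2}, 7}: listed pattern). Its exact value is \frac{5360355}{8388608} \cdot \pi.


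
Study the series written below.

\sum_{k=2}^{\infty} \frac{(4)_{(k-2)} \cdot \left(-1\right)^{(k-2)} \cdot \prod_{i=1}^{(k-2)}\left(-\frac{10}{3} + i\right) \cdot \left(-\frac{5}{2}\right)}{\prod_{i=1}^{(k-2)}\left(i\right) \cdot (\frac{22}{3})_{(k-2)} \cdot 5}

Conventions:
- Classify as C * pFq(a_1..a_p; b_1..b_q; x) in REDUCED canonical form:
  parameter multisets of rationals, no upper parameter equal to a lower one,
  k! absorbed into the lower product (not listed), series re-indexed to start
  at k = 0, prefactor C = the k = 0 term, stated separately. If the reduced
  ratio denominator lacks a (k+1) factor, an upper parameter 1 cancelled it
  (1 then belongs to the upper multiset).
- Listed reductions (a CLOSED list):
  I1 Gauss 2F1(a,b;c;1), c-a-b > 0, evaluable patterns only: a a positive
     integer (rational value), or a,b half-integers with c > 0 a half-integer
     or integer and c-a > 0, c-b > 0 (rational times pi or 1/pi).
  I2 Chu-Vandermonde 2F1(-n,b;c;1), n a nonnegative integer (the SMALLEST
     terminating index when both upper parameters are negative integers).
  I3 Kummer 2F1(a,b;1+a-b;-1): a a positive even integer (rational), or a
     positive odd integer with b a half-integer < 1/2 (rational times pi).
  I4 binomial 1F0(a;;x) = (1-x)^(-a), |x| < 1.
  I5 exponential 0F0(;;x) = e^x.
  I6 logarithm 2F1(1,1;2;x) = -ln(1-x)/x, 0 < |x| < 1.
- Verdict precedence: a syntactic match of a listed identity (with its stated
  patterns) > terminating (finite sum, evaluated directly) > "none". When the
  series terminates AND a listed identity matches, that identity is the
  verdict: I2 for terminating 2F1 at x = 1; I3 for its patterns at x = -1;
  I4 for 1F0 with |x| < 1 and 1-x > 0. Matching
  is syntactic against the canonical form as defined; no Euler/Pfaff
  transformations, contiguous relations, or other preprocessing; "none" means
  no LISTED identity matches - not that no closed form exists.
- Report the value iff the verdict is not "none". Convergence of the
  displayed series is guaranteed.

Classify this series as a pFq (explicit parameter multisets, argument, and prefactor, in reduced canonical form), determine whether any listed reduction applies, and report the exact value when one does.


Structural cue: from the first term -\frac{1}{2}: the running product (prefactor -1/2) telescopes to a rising factorial.
Term ratio: r(k) = -1 * (k-\frac{7}{3}) (k+4) / [(k+\frac{22}{3}) (k+1)] ; factor over Q: parameters, x = -1, and C = -\frac{1}{2}.

Classification (C = -\frac{1}{2}): 2F1 with upper {-\frac{7}{3}, 4}, lower {\frac{22}{3}}, argument x = -1. Verdict: the Kummer evaluation I3 matches (x = -1; c = \frac{22}{3} equals 1+a-b for upper {-\frac{7}{3}, 4}: listed pattern). Sum: -\frac{38}{27}.


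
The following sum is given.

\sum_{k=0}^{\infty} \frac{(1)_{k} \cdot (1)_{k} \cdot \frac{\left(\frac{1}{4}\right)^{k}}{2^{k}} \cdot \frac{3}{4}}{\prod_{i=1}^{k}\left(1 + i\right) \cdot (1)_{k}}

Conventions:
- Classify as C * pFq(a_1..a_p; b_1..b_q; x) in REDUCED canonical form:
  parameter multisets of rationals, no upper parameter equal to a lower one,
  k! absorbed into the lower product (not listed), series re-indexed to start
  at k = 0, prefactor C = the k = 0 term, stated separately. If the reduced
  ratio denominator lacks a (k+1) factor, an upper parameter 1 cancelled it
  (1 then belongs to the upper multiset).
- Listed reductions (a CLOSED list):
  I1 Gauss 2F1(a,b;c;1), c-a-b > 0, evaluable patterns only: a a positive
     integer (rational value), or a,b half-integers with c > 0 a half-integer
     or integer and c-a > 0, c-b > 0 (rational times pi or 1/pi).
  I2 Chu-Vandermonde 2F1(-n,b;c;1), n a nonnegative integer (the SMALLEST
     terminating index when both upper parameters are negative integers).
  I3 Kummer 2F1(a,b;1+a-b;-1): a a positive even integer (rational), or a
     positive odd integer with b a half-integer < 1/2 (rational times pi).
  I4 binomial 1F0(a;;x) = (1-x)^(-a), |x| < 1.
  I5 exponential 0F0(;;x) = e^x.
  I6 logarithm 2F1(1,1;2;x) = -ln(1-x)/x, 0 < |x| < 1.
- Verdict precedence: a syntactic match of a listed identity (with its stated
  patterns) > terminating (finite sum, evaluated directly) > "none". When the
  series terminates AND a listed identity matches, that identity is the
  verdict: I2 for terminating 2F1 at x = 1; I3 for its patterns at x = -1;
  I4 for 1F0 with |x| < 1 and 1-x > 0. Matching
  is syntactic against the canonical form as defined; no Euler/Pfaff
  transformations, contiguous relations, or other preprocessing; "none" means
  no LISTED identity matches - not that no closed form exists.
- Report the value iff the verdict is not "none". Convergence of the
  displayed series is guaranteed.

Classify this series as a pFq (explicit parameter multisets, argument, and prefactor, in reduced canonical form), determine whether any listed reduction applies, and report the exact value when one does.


At argument \frac{1}{8}: a 2F1 with upper {1, 1}, lower {2}, scaled by C = \frac{3}{4}. Verdict: this is the I6 logarithm reduction (the logarithm: parameters (1,1;2), x = \frac{1}{8}). Its exact value is \left(-6\right) \cdot \ln\left(\frac{7}{8}\right).

Key observation: from the first term \frac{3}{4}: (1)_k (prefactor 3/4) is k! itself.
Ratio: r(k) = \frac{1}{8} * (k+1) (k+1) / [(k+2) (k+1)] - rational in k, leading ratio \frac{1}{8}; with t_0 = \frac{3}{4}, classification follows.


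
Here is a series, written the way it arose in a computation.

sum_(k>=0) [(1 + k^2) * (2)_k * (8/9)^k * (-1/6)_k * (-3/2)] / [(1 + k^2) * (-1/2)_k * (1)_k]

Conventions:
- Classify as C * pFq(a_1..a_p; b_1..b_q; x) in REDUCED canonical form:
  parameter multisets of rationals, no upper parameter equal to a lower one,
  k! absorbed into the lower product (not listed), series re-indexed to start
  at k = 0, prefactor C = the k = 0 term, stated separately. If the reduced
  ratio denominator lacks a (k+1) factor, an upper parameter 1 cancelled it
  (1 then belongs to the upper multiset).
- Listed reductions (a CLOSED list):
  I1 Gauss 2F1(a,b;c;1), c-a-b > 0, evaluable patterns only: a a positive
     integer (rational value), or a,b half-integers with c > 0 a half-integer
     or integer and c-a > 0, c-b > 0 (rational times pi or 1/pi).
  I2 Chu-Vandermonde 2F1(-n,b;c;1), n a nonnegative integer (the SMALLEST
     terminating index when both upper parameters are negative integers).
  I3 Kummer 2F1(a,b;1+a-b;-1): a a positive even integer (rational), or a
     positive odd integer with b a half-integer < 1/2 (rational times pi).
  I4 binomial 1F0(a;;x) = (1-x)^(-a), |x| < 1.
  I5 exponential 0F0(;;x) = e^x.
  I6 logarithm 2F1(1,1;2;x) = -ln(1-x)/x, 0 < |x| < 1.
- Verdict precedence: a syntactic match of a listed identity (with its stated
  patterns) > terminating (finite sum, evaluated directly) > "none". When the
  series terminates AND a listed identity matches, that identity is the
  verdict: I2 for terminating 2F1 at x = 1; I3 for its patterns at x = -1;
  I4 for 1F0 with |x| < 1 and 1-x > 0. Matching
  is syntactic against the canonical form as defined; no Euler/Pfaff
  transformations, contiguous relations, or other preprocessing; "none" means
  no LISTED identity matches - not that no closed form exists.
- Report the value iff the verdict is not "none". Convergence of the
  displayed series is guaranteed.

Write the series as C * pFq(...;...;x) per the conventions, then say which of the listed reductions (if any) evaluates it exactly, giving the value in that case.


Key observation: with t_0 = -3/2, (1)_k (C = -3/2, x = 8/9) is k! itself.
Term ratio: r(k) = (8/9) * (k-1/6) (k+2) / [(k-1/2) (k+1)] - rational; roots negated = parameters, x = (8/9), C = -3/2.

The series (x = 8/9) is 2F1: upper {-1/6, 2}, lower {-1/2}, prefactor -3/2. Verdict: no listed reduction: x = 8/9 and upper {-1/6, 2} fail every I1-I6 pattern.


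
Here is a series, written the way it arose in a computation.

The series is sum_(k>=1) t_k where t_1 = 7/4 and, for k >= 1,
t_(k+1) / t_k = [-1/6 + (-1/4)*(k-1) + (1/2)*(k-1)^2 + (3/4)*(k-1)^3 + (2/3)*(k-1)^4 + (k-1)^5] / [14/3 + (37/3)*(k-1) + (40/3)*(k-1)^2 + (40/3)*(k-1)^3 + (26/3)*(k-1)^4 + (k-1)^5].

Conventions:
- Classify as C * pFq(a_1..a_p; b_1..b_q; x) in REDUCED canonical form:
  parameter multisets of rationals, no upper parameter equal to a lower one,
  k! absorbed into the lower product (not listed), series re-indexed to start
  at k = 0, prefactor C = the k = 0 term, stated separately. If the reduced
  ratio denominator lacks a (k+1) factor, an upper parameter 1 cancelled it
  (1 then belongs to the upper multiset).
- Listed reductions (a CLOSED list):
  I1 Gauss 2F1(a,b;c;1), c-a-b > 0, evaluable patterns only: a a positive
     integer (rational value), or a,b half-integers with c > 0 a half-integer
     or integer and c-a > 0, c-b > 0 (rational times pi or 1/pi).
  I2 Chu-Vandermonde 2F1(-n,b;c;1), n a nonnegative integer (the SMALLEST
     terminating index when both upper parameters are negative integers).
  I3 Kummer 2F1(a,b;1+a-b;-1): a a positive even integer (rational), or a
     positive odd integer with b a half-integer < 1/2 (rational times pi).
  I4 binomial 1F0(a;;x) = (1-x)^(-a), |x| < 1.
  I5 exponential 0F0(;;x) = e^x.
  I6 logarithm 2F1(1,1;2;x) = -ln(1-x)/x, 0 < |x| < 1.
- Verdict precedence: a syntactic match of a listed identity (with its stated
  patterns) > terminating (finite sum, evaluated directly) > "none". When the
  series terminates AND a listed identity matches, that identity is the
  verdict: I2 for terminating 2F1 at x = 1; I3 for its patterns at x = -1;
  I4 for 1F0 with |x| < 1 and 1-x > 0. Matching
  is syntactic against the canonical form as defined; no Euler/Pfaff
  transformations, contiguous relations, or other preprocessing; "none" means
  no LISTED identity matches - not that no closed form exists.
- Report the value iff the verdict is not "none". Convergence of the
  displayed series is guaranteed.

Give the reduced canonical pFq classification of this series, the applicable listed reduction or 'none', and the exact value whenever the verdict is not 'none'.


With C = 7/4: the canonical form is 2F1(-1/2, 1/2; 7; 1). Verdict: the half-integer Gauss pattern (I1) fires (x = 1; upper {-1/2, 1/2} half-integers, c = 7 in the evaluable pattern). Its exact value is (524288/99099) / pi.

Structural cue: from the first term 7/4: the parameter 2/3 appears in both the upper and lower lists and cancels (alongside the other common factor).
Ratio: r(k) = 1 * (k-1/2) (k+1/2) / [(k+7) (k+1)] - rational in k, leading ratio 1; with t_0 = 7/4, classification follows.


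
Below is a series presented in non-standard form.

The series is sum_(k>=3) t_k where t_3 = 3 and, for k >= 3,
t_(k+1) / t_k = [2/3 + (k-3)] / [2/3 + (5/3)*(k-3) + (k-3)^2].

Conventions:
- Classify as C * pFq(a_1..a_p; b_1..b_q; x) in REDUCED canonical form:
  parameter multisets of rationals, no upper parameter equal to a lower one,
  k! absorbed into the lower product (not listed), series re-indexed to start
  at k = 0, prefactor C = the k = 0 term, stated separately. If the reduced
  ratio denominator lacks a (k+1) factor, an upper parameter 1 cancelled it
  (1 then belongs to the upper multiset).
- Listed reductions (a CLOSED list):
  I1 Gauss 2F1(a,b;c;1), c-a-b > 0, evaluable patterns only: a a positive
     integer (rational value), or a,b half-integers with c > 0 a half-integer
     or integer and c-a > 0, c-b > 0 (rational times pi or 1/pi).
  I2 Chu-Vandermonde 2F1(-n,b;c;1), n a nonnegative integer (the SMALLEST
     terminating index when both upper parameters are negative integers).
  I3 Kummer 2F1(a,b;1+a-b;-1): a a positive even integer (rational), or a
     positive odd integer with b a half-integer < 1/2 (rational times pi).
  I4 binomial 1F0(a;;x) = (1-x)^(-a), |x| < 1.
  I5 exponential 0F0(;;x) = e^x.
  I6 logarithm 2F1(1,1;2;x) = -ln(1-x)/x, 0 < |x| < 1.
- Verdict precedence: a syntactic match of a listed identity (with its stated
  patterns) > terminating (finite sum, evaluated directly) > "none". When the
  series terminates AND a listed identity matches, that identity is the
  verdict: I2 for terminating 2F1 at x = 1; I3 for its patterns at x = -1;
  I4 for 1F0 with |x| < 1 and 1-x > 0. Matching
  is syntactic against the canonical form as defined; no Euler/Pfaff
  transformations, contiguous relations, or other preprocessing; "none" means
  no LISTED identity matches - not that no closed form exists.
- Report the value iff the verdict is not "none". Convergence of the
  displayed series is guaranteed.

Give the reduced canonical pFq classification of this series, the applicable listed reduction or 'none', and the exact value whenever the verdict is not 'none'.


The tell: from the first term 3: the ratio is unreduced: k + 2/3 divides both sides (prefactor 3).
Term ratio: r(k) = 1 * 1 / [(k+1)] - rational in k, leading ratio 1; with t_0 = 3, classification follows.

The series (x = 1) is 0F0: upper {-}, lower {-}, prefactor 3. Verdict (x = 1): the exponential series (I5) applies (the 0F0 exponential series at x = 1). Hence: 3 * e^(1).


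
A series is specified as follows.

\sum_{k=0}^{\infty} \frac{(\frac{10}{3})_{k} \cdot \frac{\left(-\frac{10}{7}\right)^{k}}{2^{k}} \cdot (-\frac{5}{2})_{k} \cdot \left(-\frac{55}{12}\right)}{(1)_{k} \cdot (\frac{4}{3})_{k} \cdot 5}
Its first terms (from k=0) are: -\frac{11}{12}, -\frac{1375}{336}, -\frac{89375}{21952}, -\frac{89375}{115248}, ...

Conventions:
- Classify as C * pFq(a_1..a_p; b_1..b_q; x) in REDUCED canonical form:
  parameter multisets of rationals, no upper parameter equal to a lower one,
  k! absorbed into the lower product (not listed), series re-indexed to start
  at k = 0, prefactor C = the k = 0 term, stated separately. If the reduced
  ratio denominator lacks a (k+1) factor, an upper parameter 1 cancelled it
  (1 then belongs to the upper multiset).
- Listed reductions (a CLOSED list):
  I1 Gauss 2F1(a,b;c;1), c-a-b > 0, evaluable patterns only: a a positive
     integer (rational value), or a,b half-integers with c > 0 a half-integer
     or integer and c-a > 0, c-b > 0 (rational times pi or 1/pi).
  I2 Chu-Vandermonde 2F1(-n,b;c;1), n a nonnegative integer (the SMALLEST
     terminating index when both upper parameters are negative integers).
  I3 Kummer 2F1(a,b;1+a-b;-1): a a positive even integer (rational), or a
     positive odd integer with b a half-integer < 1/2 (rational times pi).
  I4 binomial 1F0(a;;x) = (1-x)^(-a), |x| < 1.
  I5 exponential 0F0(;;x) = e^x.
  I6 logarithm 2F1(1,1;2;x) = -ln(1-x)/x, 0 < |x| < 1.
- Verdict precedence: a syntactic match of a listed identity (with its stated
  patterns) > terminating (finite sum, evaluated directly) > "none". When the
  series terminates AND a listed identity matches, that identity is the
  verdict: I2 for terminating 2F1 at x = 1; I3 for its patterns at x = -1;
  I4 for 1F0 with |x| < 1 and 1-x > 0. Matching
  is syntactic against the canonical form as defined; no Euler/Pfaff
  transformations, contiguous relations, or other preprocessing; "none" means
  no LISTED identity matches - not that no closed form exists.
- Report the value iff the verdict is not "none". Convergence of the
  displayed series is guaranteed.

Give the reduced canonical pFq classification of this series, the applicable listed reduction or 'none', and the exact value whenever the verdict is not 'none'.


With C = -\frac{11}{12}: the canonical form is 2F1(-\frac{5}{2}, \frac{10}{3}; \frac{4}{3}; -\frac{5}{7}). Verdict: none. A 2F1 with upper {-\frac{5}{2}, \frac{10}{3}} fits none of I1-I6 at x = -\frac{5}{7}; the sum runs forever.

Structural cue: t_0 = -\frac{11}{12} here, and the two k-th powers (C = -11/12) combine into one argument.
Adjacent-term ratio: r(k) = -\frac{5}{7} * (k-\frac{5}{2}) (k+\frac{10}{3}) / [(k+\frac{4}{3}) (k+1)] - poly over poly, x = -\frac{5}{7} from leading terms; C = -\frac{11}{12} at k = 0.


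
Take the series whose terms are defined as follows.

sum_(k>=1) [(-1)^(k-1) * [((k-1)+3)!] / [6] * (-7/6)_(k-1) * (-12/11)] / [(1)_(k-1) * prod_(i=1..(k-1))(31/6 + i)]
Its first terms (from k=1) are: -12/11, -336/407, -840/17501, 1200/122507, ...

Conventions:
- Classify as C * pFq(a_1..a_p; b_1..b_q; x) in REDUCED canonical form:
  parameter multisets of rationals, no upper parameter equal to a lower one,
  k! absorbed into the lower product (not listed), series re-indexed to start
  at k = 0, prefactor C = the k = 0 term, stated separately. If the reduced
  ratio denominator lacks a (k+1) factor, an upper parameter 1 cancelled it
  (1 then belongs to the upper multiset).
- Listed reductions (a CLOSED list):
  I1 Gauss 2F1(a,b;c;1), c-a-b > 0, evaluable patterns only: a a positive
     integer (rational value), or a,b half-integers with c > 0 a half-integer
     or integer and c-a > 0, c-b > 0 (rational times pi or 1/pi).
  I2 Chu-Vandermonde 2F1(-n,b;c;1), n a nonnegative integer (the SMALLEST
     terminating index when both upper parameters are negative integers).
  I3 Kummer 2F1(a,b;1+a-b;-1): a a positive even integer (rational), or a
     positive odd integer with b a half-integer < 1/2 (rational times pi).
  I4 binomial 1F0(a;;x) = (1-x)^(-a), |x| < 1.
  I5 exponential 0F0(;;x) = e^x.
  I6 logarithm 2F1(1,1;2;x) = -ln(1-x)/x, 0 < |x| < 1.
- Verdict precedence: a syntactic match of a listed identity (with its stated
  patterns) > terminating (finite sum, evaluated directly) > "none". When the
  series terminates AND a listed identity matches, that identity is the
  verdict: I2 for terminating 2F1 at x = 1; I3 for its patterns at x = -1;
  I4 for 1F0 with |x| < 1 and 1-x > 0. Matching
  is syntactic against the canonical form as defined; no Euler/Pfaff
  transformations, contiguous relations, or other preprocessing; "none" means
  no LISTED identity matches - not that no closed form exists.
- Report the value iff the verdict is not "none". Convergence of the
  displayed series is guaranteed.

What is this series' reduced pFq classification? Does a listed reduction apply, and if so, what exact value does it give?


This is -12/11 * 2F1(-7/6, 4; 37/6; -1) in reduced canonical form. Verdict (x = -1): Kummer (I3) applies (x = -1; c = 37/6 equals 1+a-b for upper {-7/6, 4}: listed pattern). Exact value: -775/396.

Structural cue: t_0 being -12/11, (1)_k (C = -12/11, x = -1) is k! itself.
Term ratio: r(k) = (-1) * (k-7/6) (k+4) / [(k+37/6) (k+1)] - poly over poly, x = (-1) from leading terms; C = -12/11 at k = 0.


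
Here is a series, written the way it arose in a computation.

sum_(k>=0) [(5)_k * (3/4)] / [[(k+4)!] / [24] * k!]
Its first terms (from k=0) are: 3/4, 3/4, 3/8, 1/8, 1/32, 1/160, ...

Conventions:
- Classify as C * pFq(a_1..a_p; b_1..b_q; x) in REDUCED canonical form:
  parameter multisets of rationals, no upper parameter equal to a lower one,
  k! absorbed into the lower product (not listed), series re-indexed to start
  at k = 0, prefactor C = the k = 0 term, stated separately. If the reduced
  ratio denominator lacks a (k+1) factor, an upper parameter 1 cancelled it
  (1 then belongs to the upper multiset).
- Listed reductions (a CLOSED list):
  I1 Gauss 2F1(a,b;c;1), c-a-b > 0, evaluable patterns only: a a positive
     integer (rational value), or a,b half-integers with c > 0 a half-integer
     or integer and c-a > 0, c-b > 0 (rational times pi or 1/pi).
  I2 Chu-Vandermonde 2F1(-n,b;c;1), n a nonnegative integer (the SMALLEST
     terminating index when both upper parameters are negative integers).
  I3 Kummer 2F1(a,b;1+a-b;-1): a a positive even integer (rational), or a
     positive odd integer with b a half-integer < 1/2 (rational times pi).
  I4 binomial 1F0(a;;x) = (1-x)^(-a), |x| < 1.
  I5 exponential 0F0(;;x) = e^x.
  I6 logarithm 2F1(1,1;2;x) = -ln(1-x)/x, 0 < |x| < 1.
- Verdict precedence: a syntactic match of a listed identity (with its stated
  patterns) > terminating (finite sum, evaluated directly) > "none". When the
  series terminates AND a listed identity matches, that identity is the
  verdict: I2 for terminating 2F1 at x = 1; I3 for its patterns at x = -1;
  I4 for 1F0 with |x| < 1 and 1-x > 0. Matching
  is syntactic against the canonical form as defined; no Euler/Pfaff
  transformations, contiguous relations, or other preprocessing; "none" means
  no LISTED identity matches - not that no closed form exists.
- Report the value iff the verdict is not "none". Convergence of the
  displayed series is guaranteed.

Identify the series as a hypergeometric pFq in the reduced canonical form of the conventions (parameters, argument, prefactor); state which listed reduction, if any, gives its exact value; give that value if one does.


The tell: with t_0 = 3/4, the parameter 5 appears in both the upper and lower lists and cancels.
Term ratio: r(k) = 1 * 1 / [(k+1)] - rational in k. x = 1; t_0 = 3/4; negate the roots.

Classification (C = 3/4): 0F0 with upper {-}, lower {-}, argument x = 1. Verdict: the I5 exponential reduction fires (the 0F0 exponential series at x = 1). Value: (3/4) * e^(1).


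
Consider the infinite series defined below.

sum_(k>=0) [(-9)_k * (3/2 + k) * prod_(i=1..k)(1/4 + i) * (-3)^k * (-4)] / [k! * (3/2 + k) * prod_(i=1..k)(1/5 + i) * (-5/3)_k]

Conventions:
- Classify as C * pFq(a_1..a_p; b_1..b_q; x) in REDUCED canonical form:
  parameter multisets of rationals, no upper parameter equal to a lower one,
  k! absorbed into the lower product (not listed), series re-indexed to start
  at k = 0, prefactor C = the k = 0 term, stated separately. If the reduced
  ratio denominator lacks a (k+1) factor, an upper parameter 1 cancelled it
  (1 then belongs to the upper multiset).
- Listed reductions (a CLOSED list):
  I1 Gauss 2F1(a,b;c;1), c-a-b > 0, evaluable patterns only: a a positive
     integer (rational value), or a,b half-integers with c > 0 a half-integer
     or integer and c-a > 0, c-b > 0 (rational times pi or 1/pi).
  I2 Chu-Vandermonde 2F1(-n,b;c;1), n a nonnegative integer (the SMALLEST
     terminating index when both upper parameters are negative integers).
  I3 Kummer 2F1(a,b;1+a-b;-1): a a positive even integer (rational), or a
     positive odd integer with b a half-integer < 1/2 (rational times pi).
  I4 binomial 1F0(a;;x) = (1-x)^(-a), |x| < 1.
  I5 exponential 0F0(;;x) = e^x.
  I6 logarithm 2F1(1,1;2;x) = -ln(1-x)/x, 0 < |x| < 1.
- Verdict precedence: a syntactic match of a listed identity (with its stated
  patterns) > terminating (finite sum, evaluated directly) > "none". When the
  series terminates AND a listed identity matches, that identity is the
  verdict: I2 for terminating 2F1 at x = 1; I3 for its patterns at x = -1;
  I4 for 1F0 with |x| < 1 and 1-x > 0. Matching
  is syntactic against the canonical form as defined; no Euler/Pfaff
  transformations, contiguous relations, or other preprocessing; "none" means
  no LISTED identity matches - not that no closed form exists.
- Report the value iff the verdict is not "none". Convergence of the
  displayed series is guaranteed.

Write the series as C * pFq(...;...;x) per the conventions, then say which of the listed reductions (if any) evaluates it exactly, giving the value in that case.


At argument -3: a 2F2 with upper {-9, 5/4}, lower {-5/3, 6/5}, scaled by C = -4. Verdict: terminating - no listed pattern fits, but -9 in the upper list cuts the series at k = 9; direct evaluation. Exact value: -1581475434212064849661891/4775852682231414784.

Key observation: t_0 = -4 here, and the running product (prefactor -4) telescopes to a rising factorial.
Ratio: r(k) = (-3) * (k-9) (k+5/4) / [(k-5/3) (k+6/5) (k+1)] - rational; roots negated = parameters, x = (-3), C = -4.


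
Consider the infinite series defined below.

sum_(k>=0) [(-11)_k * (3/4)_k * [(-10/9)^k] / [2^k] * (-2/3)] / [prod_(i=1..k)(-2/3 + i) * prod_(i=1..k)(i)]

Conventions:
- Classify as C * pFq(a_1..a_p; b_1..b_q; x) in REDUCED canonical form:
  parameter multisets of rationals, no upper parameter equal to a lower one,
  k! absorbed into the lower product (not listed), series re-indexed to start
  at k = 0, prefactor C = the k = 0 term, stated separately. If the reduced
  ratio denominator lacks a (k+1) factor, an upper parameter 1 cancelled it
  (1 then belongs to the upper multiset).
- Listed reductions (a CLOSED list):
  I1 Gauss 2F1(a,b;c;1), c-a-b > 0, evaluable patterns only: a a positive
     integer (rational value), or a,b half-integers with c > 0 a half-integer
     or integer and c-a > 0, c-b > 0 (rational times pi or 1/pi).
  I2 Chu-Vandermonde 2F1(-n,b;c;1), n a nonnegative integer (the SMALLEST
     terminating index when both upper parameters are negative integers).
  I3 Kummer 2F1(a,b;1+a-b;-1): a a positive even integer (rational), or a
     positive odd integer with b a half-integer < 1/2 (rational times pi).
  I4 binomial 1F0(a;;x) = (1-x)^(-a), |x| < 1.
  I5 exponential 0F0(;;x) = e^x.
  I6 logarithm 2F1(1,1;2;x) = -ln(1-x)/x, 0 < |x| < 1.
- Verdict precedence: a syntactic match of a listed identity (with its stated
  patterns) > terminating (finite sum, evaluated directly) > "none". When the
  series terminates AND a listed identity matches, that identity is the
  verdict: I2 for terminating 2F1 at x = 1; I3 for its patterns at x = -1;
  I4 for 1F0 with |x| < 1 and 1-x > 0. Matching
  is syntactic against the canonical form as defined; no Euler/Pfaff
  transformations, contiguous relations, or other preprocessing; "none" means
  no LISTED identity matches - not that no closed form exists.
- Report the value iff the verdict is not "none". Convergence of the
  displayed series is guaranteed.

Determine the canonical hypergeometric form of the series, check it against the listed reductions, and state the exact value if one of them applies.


The series (x = -5/9) is 2F1: upper {-11, 3/4}, lower {1/3}, prefactor -2/3. Verdict: terminating (-11 upstairs). 12 nonzero terms in all; added directly. Sum: -511738300702313/1565515579392.

Key observation: t_0 = -2/3 here, and the product of the first k integers (prefactor -2/3) is k!.
Term ratio: r(k) = (-5/9) * (k-11) (k+3/4) / [(k+1/3) (k+1)] - rational in k. x = (-5/9); t_0 = -2/3; negate the roots.


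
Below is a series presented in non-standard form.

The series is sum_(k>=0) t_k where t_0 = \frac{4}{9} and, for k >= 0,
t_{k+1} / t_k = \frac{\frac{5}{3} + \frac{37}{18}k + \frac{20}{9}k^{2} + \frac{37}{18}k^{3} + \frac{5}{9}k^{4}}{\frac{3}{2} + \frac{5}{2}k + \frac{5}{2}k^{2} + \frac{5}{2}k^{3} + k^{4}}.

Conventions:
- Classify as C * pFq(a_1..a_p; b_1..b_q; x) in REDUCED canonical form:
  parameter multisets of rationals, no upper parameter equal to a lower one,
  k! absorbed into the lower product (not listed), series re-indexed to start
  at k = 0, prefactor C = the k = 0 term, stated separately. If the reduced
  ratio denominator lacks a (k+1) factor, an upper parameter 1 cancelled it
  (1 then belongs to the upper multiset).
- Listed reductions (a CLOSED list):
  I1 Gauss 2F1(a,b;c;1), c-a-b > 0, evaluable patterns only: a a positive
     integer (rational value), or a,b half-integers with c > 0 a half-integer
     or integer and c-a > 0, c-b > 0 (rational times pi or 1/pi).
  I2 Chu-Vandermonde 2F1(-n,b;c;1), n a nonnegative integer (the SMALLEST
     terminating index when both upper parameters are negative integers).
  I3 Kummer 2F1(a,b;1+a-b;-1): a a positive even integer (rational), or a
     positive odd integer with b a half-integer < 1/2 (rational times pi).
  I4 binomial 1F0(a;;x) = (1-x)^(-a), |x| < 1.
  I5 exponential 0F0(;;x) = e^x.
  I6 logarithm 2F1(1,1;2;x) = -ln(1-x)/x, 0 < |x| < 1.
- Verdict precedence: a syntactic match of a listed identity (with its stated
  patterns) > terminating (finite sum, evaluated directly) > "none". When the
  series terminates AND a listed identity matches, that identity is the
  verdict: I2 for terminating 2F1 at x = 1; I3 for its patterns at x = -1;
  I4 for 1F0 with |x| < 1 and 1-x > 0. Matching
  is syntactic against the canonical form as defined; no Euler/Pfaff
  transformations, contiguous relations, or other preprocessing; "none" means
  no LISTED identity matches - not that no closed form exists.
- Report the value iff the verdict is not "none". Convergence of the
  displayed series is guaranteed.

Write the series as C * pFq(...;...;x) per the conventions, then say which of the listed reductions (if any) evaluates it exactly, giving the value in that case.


Key observation: x = \frac{5}{9} and the expanded ratio factors over Q; C = 4/9, x = 5/9, roots give parameters.
Adjacent-term ratio: r(k) = \frac{5}{9} * (k+\frac{6}{5}) (k+\frac{5}{2}) / [(k+\frac{3}{2}) (k+1)] - rational in k, leading ratio \frac{5}{9}; with t_0 = \frac{4}{9}, classification follows.

The series (x = \frac{5}{9}) is 2F1: upper {\frac{6}{5}, \frac{5}{2}}, lower {\frac{3}{2}}, prefactor \frac{4}{9}. Verdict: no listed reduction: x = \frac{5}{9} and upper {\frac{6}{5}, \frac{5}{2}} fail every I1-I6 pattern.


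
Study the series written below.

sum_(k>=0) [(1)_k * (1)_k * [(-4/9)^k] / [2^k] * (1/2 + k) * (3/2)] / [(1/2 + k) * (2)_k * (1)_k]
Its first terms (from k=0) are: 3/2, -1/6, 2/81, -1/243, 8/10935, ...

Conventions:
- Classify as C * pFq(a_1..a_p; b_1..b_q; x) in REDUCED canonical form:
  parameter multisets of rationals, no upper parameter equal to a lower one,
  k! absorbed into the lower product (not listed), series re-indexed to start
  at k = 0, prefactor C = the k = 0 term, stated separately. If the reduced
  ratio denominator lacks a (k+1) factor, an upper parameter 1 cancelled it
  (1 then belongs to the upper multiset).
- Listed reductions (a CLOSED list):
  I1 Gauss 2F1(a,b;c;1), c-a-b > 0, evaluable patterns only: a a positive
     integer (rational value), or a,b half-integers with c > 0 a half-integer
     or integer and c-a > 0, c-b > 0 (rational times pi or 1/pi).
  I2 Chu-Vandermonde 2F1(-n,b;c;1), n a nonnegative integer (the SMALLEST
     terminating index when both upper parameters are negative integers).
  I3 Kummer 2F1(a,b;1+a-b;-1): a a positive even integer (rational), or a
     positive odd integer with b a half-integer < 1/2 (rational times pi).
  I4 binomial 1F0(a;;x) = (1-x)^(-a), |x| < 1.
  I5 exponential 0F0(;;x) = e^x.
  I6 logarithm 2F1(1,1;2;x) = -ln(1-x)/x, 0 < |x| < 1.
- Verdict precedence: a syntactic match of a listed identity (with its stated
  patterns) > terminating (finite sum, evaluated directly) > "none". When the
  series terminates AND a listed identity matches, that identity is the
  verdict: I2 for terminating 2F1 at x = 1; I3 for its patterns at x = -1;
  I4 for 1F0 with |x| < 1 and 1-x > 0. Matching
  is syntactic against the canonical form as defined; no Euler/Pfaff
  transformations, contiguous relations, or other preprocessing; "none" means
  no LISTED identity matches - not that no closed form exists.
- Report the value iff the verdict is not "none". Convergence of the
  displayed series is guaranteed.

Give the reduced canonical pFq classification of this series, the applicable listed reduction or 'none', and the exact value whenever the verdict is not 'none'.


Prefactor 3/2, argument -2/9: 2F1 with upper {1, 1} over lower {2}. Verdict: the I6 logarithm reduction fires (the logarithm: parameters (1,1;2), x = -2/9). Hence: (27/4) * ln(11/9).

Key step: t_0 = 3/2 here, and (1)_k (C = 3/2, x = -2/9) is k! itself.
Term ratio: r(k) = (-2/9) * (k+1) (k+1) / [(k+2) (k+1)] - rational in k, leading ratio (-2/9); with t_0 = 3/2, classification follows.


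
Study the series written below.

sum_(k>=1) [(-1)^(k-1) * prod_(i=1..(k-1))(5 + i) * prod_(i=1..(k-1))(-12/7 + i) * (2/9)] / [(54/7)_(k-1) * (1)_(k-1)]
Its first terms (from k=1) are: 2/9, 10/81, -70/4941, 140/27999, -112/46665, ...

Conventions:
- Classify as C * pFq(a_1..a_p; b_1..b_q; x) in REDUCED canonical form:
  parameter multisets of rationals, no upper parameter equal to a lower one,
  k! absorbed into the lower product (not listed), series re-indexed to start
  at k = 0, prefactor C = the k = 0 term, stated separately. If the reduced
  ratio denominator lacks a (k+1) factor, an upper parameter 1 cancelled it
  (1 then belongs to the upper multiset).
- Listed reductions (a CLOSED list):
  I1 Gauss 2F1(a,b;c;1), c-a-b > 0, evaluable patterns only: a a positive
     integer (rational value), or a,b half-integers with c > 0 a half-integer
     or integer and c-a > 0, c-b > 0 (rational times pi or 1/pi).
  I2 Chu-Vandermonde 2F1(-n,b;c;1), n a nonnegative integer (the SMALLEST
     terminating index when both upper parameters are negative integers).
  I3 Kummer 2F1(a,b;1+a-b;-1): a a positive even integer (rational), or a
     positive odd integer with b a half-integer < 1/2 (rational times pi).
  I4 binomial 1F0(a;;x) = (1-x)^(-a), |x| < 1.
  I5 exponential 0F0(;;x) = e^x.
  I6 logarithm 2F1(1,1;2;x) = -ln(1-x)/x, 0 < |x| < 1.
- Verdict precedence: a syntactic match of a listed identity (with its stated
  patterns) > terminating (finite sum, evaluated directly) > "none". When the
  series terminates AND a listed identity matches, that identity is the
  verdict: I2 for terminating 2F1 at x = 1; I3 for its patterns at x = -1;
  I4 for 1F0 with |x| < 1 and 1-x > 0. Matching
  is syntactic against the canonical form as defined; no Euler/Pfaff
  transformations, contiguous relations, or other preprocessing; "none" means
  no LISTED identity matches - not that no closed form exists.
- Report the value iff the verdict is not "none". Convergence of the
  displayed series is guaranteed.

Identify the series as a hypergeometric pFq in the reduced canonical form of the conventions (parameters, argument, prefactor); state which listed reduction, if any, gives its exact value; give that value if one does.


The tell: from the first term 2/9: (1)_k (C = 2/9) is k! itself.
Consecutive-term ratio: r(k) = (-1) * (k-5/7) (k+6) / [(k+54/7) (k+1)] - rational in k. x = (-1); t_0 = 2/9; negate the roots.

Canonical form: C = 2/9 times 2F1 with upper {-5/7, 6}, lower {54/7}, x = -1. Verdict: Kummer (I3) matches (x = -1; c = 54/7 equals 1+a-b for upper {-5/7, 6}: listed pattern). Its exact value is 1034/3087.
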